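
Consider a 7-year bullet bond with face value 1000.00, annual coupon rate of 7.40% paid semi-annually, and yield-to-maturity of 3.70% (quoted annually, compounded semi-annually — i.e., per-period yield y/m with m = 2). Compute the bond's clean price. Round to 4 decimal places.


Coupon per period c = face * coupon_rate / m = 37.000000
Periods per year m = 2; per-period yield y/m = 0.018500
Number of cashflows N = 14
Cashflows (t years, CF_t, discount factor 1/(1+y/m)^(m*t), PV):
  t = 0.5000: CF_t = 37.000000, DF = 0.981836, PV = 36.327933
  t = 1.0000: CF_t = 37.000000, DF = 0.964002, PV = 35.668074
  t = 1.5000: CF_t = 37.000000, DF = 0.946492, PV = 35.020200
  t = 2.0000: CF_t = 37.000000, DF = 0.929300, PV = 34.384094
  t = 2.5000: CF_t = 37.000000, DF = 0.912420, PV = 33.759543
  t = 3.0000: CF_t = 37.000000, DF = 0.895847, PV = 33.146336
  t = 3.5000: CF_t = 37.000000, DF = 0.879575, PV = 32.544267
  t = 4.0000: CF_t = 37.000000, DF = 0.863598, PV = 31.953134
  t = 4.5000: CF_t = 37.000000, DF = 0.847912, PV = 31.372738
  t = 5.0000: CF_t = 37.000000, DF = 0.832510, PV = 30.802885
  t = 5.5000: CF_t = 37.000000, DF = 0.817389, PV = 30.243382
  t = 6.0000: CF_t = 37.000000, DF = 0.802542, PV = 29.694042
  t = 6.5000: CF_t = 37.000000, DF = 0.787964, PV = 29.154681
  t = 7.0000: CF_t = 1037.000000, DF = 0.773652, PV = 802.276904
Price P = sum_t PV_t = 1226.348213

Answer: Price = 1226.3482


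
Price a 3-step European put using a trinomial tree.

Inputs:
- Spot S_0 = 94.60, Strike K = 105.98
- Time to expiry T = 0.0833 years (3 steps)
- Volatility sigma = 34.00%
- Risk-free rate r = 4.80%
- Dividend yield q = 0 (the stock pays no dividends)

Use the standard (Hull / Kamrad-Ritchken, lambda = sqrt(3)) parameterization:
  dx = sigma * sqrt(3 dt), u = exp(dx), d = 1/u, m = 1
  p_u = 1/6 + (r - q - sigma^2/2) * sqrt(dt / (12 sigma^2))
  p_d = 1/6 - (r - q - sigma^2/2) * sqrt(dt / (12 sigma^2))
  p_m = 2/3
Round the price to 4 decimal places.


Answer: Price = V(0,0) = 11.5486

Derivation:
dt = T/N = 0.027767; dx = sigma*sqrt(3*dt) = 0.098130
u = exp(dx) = 1.103106; d = 1/u = 0.906531
p_u = 0.165280, p_m = 0.666667, p_d = 0.168053
Discount per step: exp(-r*dt) = 0.998668
Stock lattice S(k, j) with j the centered position index:
  k=0: S(0,+0) = 94.6000
  k=1: S(1,-1) = 85.7578; S(1,+0) = 94.6000; S(1,+1) = 104.3538
  k=2: S(2,-2) = 77.7422; S(2,-1) = 85.7578; S(2,+0) = 94.6000; S(2,+1) = 104.3538; S(2,+2) = 115.1134
  k=3: S(3,-3) = 70.4757; S(3,-2) = 77.7422; S(3,-1) = 85.7578; S(3,+0) = 94.6000; S(3,+1) = 104.3538; S(3,+2) = 115.1134; S(3,+3) = 126.9822
Terminal payoffs V(N, j) = max(K - S_T, 0):
  V(3,-3) = 35.504317; V(3,-2) = 28.237845; V(3,-1) = 20.222156; V(3,+0) = 11.380000; V(3,+1) = 1.626164; V(3,+2) = 0.000000; V(3,+3) = 0.000000
Backward induction: V(k, j) = exp(-r*dt) * [p_u * V(k+1, j+1) + p_m * V(k+1, j) + p_d * V(k+1, j-1)]
  V(2,-2) = exp(-r*dt) * [p_u*20.222156 + p_m*28.237845 + p_d*35.504317] = 28.096692
  V(2,-1) = exp(-r*dt) * [p_u*11.380000 + p_m*20.222156 + p_d*28.237845] = 20.081003
  V(2,+0) = exp(-r*dt) * [p_u*1.626164 + p_m*11.380000 + p_d*20.222156] = 11.238847
  V(2,+1) = exp(-r*dt) * [p_u*0.000000 + p_m*1.626164 + p_d*11.380000] = 2.992563
  V(2,+2) = exp(-r*dt) * [p_u*0.000000 + p_m*0.000000 + p_d*1.626164] = 0.272918
  V(1,-1) = exp(-r*dt) * [p_u*11.238847 + p_m*20.081003 + p_d*28.096692] = 19.940038
  V(1,+0) = exp(-r*dt) * [p_u*2.992563 + p_m*11.238847 + p_d*20.081003] = 11.346719
  V(1,+1) = exp(-r*dt) * [p_u*0.272918 + p_m*2.992563 + p_d*11.238847] = 3.923641
  V(0,+0) = exp(-r*dt) * [p_u*3.923641 + p_m*11.346719 + p_d*19.940038] = 11.548564


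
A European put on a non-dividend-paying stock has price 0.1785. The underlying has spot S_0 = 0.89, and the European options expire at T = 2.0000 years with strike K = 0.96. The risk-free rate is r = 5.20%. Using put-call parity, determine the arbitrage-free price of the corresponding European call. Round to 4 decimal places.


Answer: Call price = 0.2033

Derivation:
Put-call parity: C - P = S_0 * exp(-qT) - K * exp(-rT).
S_0 * exp(-qT) = 0.8900 * 1.00000000 = 0.89000000
K * exp(-rT) = 0.9600 * 0.90122530 = 0.86517629
C = P + S*exp(-qT) - K*exp(-rT)
C = 0.1785 + 0.89000000 - 0.86517629 = 0.2033


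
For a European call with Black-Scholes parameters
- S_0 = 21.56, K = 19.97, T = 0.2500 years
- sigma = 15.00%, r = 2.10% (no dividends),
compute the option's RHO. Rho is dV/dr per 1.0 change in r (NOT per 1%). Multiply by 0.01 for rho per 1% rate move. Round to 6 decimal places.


d1 = 1.1289479815; d2 = 1.0539479815
phi(d1) = 0.2109360429; exp(-qT) = 1.0000000000; exp(-rT) = 0.9947637572
N(d2) = 0.8540466332
Rho = K*T*exp(-rT)*N(d2) = 19.9700 * 0.2500 * 0.9947637572 * 0.8540466332 = 4.241501

Answer: Rho = 4.241501


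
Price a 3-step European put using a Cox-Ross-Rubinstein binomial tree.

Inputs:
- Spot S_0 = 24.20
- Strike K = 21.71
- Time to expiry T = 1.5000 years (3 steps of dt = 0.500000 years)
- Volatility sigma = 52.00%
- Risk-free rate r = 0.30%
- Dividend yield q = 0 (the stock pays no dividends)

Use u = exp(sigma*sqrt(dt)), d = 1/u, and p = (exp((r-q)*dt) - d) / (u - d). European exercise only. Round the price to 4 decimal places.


Answer: Price = V(0,0) = 4.8914

Derivation:
dt = T/N = 0.500000
u = exp(sigma*sqrt(dt)) = 1.444402; d = 1/u = 0.692328
p = (exp((r-q)*dt) - d) / (u - d) = 0.411094
Discount per step: exp(-r*dt) = 0.998501
Stock lattice S(k, i) with i counting down-moves:
  k=0: S(0,0) = 24.2000
  k=1: S(1,0) = 34.9545; S(1,1) = 16.7543
  k=2: S(2,0) = 50.4884; S(2,1) = 24.2000; S(2,2) = 11.5995
  k=3: S(3,0) = 72.9256; S(3,1) = 34.9545; S(3,2) = 16.7543; S(3,3) = 8.0307
Terminal payoffs V(N, i) = max(K - S_T, 0):
  V(3,0) = 0.000000; V(3,1) = 0.000000; V(3,2) = 4.955664; V(3,3) = 13.679345
Backward induction: V(k, i) = exp(-r*dt) * [p * V(k+1, i) + (1-p) * V(k+1, i+1)].
  V(2,0) = exp(-r*dt) * [p*0.000000 + (1-p)*0.000000] = 0.000000
  V(2,1) = exp(-r*dt) * [p*0.000000 + (1-p)*4.955664] = 2.914046
  V(2,2) = exp(-r*dt) * [p*4.955664 + (1-p)*13.679345] = 10.077964
  V(1,0) = exp(-r*dt) * [p*0.000000 + (1-p)*2.914046] = 1.713527
  V(1,1) = exp(-r*dt) * [p*2.914046 + (1-p)*10.077964] = 7.122229
  V(0,0) = exp(-r*dt) * [p*1.713527 + (1-p)*7.122229] = 4.891402


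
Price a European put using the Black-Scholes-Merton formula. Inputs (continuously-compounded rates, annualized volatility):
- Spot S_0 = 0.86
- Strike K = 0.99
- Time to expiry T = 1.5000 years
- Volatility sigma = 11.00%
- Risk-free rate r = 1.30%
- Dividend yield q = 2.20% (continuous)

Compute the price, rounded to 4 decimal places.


Answer: Price = 0.1464

Derivation:
d1 = (ln(S/K) + (r - q + 0.5*sigma^2) * T) / (sigma * sqrt(T)) = -1.07775733
d2 = d1 - sigma * sqrt(T) = -1.21247927
exp(-rT) = 0.98068890; exp(-qT) = 0.96753856
P = K * exp(-rT) * N(-d2) - S_0 * exp(-qT) * N(-d1)
N(-d1) = 0.85942897; N(-d2) = 0.88733551
P = 0.9900 * 0.98068890 * 0.88733551 - 0.8600 * 0.96753856 * 0.85942897 = 0.1464


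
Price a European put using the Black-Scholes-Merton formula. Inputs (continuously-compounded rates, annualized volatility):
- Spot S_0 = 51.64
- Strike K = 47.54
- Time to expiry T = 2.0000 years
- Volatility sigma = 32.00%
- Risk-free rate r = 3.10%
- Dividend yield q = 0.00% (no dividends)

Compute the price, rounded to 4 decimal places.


Answer: Price = 5.5712

Derivation:
d1 = (ln(S/K) + (r - q + 0.5*sigma^2) * T) / (sigma * sqrt(T)) = 0.54607449
d2 = d1 - sigma * sqrt(T) = 0.09352615
exp(-rT) = 0.93988289; exp(-qT) = 1.00000000
P = K * exp(-rT) * N(-d2) - S_0 * exp(-qT) * N(-d1)
N(-d1) = 0.29250737; N(-d2) = 0.46274279
P = 47.5400 * 0.93988289 * 0.46274279 - 51.6400 * 1.00000000 * 0.29250737 = 5.5712


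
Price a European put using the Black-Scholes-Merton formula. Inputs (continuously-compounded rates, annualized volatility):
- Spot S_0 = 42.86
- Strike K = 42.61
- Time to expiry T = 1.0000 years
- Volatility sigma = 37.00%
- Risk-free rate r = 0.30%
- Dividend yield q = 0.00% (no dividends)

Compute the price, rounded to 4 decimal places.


Answer: Price = 6.0758

Derivation:
d1 = (ln(S/K) + (r - q + 0.5*sigma^2) * T) / (sigma * sqrt(T)) = 0.20891898
d2 = d1 - sigma * sqrt(T) = -0.16108102
exp(-rT) = 0.99700450; exp(-qT) = 1.00000000
P = K * exp(-rT) * N(-d2) - S_0 * exp(-qT) * N(-d1)
N(-d1) = 0.41725574; N(-d2) = 0.56398521
P = 42.6100 * 0.99700450 * 0.56398521 - 42.8600 * 1.00000000 * 0.41725574 = 6.0758


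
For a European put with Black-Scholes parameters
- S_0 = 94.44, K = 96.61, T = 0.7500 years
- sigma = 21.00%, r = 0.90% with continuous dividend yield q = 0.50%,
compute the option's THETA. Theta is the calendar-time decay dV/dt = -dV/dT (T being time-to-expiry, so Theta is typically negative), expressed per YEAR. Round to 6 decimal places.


d1 = -0.0174857035; d2 = -0.1993510382
phi(d1) = 0.3988812968; exp(-qT) = 0.9962570225; exp(-rT) = 0.9932727301
Theta = -S*exp(-qT)*phi(d1)*sigma/(2*sqrt(T)) + r*K*exp(-rT)*N(-d2) - q*S*exp(-qT)*N(-d1)
N(-d1) = 0.5069754310; N(-d2) = 0.5790059212; sqrt(T) = 0.8660254038
Term 1 = -94.4400 * 0.9962570225 * 0.3988812968 * 0.2100 / (2 * 0.8660254038) = -4.5501919165
Term 2 = 0.0090 * 96.6100 * 0.9932727301 * 0.5790059212 = 0.5000530826
Term 3 = -0.0050 * 94.4400 * 0.9962570225 * 0.5069754310 = -0.2384977529
Theta = -4.5501919165 + (0.5000530826) + (-0.2384977529) = -4.288637

Answer: Theta = -4.288637


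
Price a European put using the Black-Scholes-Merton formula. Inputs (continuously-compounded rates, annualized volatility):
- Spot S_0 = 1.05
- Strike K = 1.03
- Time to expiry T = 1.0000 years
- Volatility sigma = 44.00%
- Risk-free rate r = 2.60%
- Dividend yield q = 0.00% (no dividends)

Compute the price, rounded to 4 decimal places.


Answer: Price = 0.1565

Derivation:
d1 = (ln(S/K) + (r - q + 0.5*sigma^2) * T) / (sigma * sqrt(T)) = 0.32279855
d2 = d1 - sigma * sqrt(T) = -0.11720145
exp(-rT) = 0.97433509; exp(-qT) = 1.00000000
P = K * exp(-rT) * N(-d2) - S_0 * exp(-qT) * N(-d1)
N(-d1) = 0.37342391; N(-d2) = 0.54664979
P = 1.0300 * 0.97433509 * 0.54664979 - 1.0500 * 1.00000000 * 0.37342391 = 0.1565


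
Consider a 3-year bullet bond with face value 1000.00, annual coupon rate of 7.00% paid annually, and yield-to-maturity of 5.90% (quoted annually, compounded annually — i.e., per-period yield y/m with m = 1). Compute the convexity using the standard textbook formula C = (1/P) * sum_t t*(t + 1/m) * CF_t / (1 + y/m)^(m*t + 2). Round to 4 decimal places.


Answer: Convexity = 9.8032

Derivation:
Coupon per period c = face * coupon_rate / m = 70.000000
Periods per year m = 1; per-period yield y/m = 0.059000
Number of cashflows N = 3
Cashflows (t years, CF_t, discount factor 1/(1+y/m)^(m*t), PV):
  t = 1.0000: CF_t = 70.000000, DF = 0.944287, PV = 66.100094
  t = 2.0000: CF_t = 70.000000, DF = 0.891678, PV = 62.417464
  t = 3.0000: CF_t = 1070.000000, DF = 0.842000, PV = 900.940058
Price P = sum_t PV_t = 1029.457617
Convexity numerator sum_t t*(t + 1/m) * CF_t / (1+y/m)^(m*t + 2):
  t = 1.0000: term = 117.880008
  t = 2.0000: term = 333.937699
  t = 3.0000: term = 9640.181779
Convexity = (1/P) * sum = 10091.999485 / 1029.457617 = 9.803220


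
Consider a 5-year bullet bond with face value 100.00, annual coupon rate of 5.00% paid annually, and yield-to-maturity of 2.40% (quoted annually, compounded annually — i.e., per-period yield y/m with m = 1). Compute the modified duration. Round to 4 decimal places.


Coupon per period c = face * coupon_rate / m = 5.000000
Periods per year m = 1; per-period yield y/m = 0.024000
Number of cashflows N = 5
Cashflows (t years, CF_t, discount factor 1/(1+y/m)^(m*t), PV):
  t = 1.0000: CF_t = 5.000000, DF = 0.976562, PV = 4.882812
  t = 2.0000: CF_t = 5.000000, DF = 0.953674, PV = 4.768372
  t = 3.0000: CF_t = 5.000000, DF = 0.931323, PV = 4.656613
  t = 4.0000: CF_t = 5.000000, DF = 0.909495, PV = 4.547474
  t = 5.0000: CF_t = 105.000000, DF = 0.888178, PV = 93.258734
Price P = sum_t PV_t = 112.114005
First compute Macaulay numerator sum_t t * PV_t:
  t * PV_t at t = 1.0000: 4.882812
  t * PV_t at t = 2.0000: 9.536743
  t * PV_t at t = 3.0000: 13.969839
  t * PV_t at t = 4.0000: 18.189894
  t * PV_t at t = 5.0000: 466.293670
Macaulay duration D = 512.872959 / 112.114005 = 4.574566
Modified duration = D / (1 + y/m) = 4.574566 / (1 + 0.024000) = 4.467350

Answer: Modified duration = 4.4674


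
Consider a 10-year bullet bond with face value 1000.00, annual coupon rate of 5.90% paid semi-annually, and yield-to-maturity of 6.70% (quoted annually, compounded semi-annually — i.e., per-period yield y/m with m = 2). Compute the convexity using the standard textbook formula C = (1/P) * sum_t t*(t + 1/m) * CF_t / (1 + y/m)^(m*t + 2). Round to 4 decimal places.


Coupon per period c = face * coupon_rate / m = 29.500000
Periods per year m = 2; per-period yield y/m = 0.033500
Number of cashflows N = 20
Cashflows (t years, CF_t, discount factor 1/(1+y/m)^(m*t), PV):
  t = 0.5000: CF_t = 29.500000, DF = 0.967586, PV = 28.543783
  t = 1.0000: CF_t = 29.500000, DF = 0.936222, PV = 27.618561
  t = 1.5000: CF_t = 29.500000, DF = 0.905876, PV = 26.723330
  t = 2.0000: CF_t = 29.500000, DF = 0.876512, PV = 25.857116
  t = 2.5000: CF_t = 29.500000, DF = 0.848101, PV = 25.018981
  t = 3.0000: CF_t = 29.500000, DF = 0.820611, PV = 24.208012
  t = 3.5000: CF_t = 29.500000, DF = 0.794011, PV = 23.423331
  t = 4.0000: CF_t = 29.500000, DF = 0.768274, PV = 22.664084
  t = 4.5000: CF_t = 29.500000, DF = 0.743371, PV = 21.929447
  t = 5.0000: CF_t = 29.500000, DF = 0.719275, PV = 21.218623
  t = 5.5000: CF_t = 29.500000, DF = 0.695961, PV = 20.530840
  t = 6.0000: CF_t = 29.500000, DF = 0.673402, PV = 19.865351
  t = 6.5000: CF_t = 29.500000, DF = 0.651574, PV = 19.221433
  t = 7.0000: CF_t = 29.500000, DF = 0.630454, PV = 18.598387
  t = 7.5000: CF_t = 29.500000, DF = 0.610018, PV = 17.995537
  t = 8.0000: CF_t = 29.500000, DF = 0.590245, PV = 17.412227
  t = 8.5000: CF_t = 29.500000, DF = 0.571113, PV = 16.847825
  t = 9.0000: CF_t = 29.500000, DF = 0.552601, PV = 16.301717
  t = 9.5000: CF_t = 29.500000, DF = 0.534689, PV = 15.773311
  t = 10.0000: CF_t = 1029.500000, DF = 0.517357, PV = 532.619094
Price P = sum_t PV_t = 942.370992
Convexity numerator sum_t t*(t + 1/m) * CF_t / (1+y/m)^(m*t + 2):
  t = 0.5000: term = 13.361665
  t = 1.0000: term = 38.785675
  t = 1.5000: term = 75.056942
  t = 2.0000: term = 121.040061
  t = 2.5000: term = 175.674980
  t = 3.0000: term = 237.972880
  t = 3.5000: term = 307.012263
  t = 4.0000: term = 381.935223
  t = 4.5000: term = 461.943907
  t = 5.0000: term = 546.297154
  t = 5.5000: term = 634.307291
  t = 6.0000: term = 725.337097
  t = 6.5000: term = 818.796916
  t = 7.0000: term = 914.141918
  t = 7.5000: term = 1010.869493
  t = 8.0000: term = 1108.516779
  t = 8.5000: term = 1206.658323
  t = 9.0000: term = 1304.903847
  t = 9.5000: term = 1402.896142
  t = 10.0000: term = 52358.243536
Convexity = (1/P) * sum = 63843.752092 / 942.370992 = 67.748002

Answer: Convexity = 67.7480


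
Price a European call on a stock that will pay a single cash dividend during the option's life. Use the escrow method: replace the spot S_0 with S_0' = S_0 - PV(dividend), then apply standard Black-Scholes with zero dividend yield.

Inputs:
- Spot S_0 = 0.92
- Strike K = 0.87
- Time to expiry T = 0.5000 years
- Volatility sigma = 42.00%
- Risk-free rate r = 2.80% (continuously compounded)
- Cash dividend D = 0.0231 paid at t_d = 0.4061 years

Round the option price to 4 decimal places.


Answer: Price = 0.1244

Derivation:
PV(D) = D * exp(-r * t_d) = 0.0231 * 0.98869360 = 0.02283882
S_0' = S_0 - PV(D) = 0.9200 - 0.02283882 = 0.89716118
d1 = (ln(S_0'/K) + (r + sigma^2/2)*T) / (sigma*sqrt(T)) = 0.29914765
d2 = d1 - sigma*sqrt(T) = 0.00216280
exp(-rT) = 0.98609754
N(d1) = 0.61758631; N(d2) = 0.50086283
C = S_0' * N(d1) - K * exp(-rT) * N(d2) = 0.89716118 * 0.61758631 - 0.8700 * 0.98609754 * 0.50086283 = 0.1244


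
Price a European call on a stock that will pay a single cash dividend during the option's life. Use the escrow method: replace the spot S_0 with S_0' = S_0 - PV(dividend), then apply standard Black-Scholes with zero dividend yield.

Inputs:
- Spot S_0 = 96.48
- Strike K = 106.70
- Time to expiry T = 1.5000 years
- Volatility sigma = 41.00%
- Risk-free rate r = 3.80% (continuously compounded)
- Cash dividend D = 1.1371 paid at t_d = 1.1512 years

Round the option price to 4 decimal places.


PV(D) = D * exp(-r * t_d) = 1.1371 * 0.95719744 = 1.08842921
S_0' = S_0 - PV(D) = 96.4800 - 1.08842921 = 95.39157079
d1 = (ln(S_0'/K) + (r + sigma^2/2)*T) / (sigma*sqrt(T)) = 0.14148105
d2 = d1 - sigma*sqrt(T) = -0.36066434
exp(-rT) = 0.94459407
N(d1) = 0.55625504; N(d2) = 0.35917519
C = S_0' * N(d1) - K * exp(-rT) * N(d2) = 95.39157079 * 0.55625504 - 106.7000 * 0.94459407 * 0.35917519 = 16.8614

Answer: Price = 16.8614


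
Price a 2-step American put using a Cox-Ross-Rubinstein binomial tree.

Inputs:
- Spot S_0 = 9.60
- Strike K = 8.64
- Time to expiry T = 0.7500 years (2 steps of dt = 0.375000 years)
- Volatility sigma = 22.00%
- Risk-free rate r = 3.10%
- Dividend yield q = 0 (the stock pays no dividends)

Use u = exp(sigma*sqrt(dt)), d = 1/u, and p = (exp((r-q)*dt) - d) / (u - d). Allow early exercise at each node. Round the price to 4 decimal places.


dt = T/N = 0.375000
u = exp(sigma*sqrt(dt)) = 1.144219; d = 1/u = 0.873959
p = (exp((r-q)*dt) - d) / (u - d) = 0.509636
Discount per step: exp(-r*dt) = 0.988442
Stock lattice S(k, i) with i counting down-moves:
  k=0: S(0,0) = 9.6000
  k=1: S(1,0) = 10.9845; S(1,1) = 8.3900
  k=2: S(2,0) = 12.5687; S(2,1) = 9.6000; S(2,2) = 7.3325
Terminal payoffs V(N, i) = max(K - S_T, 0):
  V(2,0) = 0.000000; V(2,1) = 0.000000; V(2,2) = 1.307480
Backward induction: V(k, i) = exp(-r*dt) * [p * V(k+1, i) + (1-p) * V(k+1, i+1)]; then take max(V_cont, immediate exercise) for American.
  V(1,0) = exp(-r*dt) * [p*0.000000 + (1-p)*0.000000] = 0.000000; exercise = 0.000000; V(1,0) = max -> 0.000000
  V(1,1) = exp(-r*dt) * [p*0.000000 + (1-p)*1.307480] = 0.633732; exercise = 0.249995; V(1,1) = max -> 0.633732
  V(0,0) = exp(-r*dt) * [p*0.000000 + (1-p)*0.633732] = 0.307168; exercise = 0.000000; V(0,0) = max -> 0.307168

Answer: Price = V(0,0) = 0.3072


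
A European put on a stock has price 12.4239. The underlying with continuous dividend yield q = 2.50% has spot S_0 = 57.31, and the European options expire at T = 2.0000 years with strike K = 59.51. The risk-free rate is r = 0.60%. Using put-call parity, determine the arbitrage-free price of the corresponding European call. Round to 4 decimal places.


Answer: Call price = 8.1387

Derivation:
Put-call parity: C - P = S_0 * exp(-qT) - K * exp(-rT).
S_0 * exp(-qT) = 57.3100 * 0.95122942 = 54.51495832
K * exp(-rT) = 59.5100 * 0.98807171 = 58.80014763
C = P + S*exp(-qT) - K*exp(-rT)
C = 12.4239 + 54.51495832 - 58.80014763 = 8.1387


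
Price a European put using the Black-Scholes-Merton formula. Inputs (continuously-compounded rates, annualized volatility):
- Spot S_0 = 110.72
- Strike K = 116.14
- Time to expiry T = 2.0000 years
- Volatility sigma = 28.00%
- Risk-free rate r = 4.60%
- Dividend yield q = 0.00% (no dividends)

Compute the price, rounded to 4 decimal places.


Answer: Price = 14.7118

Derivation:
d1 = (ln(S/K) + (r - q + 0.5*sigma^2) * T) / (sigma * sqrt(T)) = 0.30963229
d2 = d1 - sigma * sqrt(T) = -0.08634751
exp(-rT) = 0.91210515; exp(-qT) = 1.00000000
P = K * exp(-rT) * N(-d2) - S_0 * exp(-qT) * N(-d1)
N(-d1) = 0.37842030; N(-d2) = 0.53440491
P = 116.1400 * 0.91210515 * 0.53440491 - 110.7200 * 1.00000000 * 0.37842030 = 14.7118


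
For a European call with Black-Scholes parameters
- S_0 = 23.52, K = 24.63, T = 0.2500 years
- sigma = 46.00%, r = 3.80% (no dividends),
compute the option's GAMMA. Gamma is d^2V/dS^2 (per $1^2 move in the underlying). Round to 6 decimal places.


d1 = -0.0441916917; d2 = -0.2741916917
phi(d1) = 0.3985529222; exp(-qT) = 1.0000000000; exp(-rT) = 0.9905449824
Gamma = exp(-qT) * phi(d1) / (S * sigma * sqrt(T)) = 1.0000000000 * 0.3985529222 / (23.5200 * 0.4600 * 0.5000000000) = 0.073675

Answer: Gamma = 0.073675


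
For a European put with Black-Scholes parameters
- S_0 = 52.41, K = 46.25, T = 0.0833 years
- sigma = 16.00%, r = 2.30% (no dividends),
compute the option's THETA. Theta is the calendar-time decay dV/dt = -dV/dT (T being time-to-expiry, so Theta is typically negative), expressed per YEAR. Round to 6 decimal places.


d1 = 2.7722274283; d2 = 2.7260486453
phi(d1) = 0.0085522490; exp(-qT) = 1.0000000000; exp(-rT) = 0.9980859342
Theta = -S*exp(-qT)*phi(d1)*sigma/(2*sqrt(T)) + r*K*exp(-rT)*N(-d2) - q*S*exp(-qT)*N(-d1)
N(-d1) = 0.0027837062; N(-d2) = 0.0032048775; sqrt(T) = 0.2886173938
Term 1 = -52.4100 * 1.0000000000 * 0.0085522490 * 0.1600 / (2 * 0.2886173938) = -0.1242401545
Term 2 = 0.0230 * 46.2500 * 0.9980859342 * 0.0032048775 = 0.0034026630
Term 3 = 0 (no dividend yield, q = 0)
Theta = -0.1242401545 + (0.0034026630) + (0.0000000000) = -0.120837

Answer: Theta = -0.120837


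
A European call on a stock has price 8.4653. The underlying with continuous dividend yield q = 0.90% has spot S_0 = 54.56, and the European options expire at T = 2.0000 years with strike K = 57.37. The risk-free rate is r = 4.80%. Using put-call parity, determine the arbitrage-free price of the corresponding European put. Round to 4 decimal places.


Answer: Put price = 6.9972

Derivation:
Put-call parity: C - P = S_0 * exp(-qT) - K * exp(-rT).
S_0 * exp(-qT) = 54.5600 * 0.98216103 = 53.58670593
K * exp(-rT) = 57.3700 * 0.90846402 = 52.11858060
P = C - S*exp(-qT) + K*exp(-rT)
P = 8.4653 - 53.58670593 + 52.11858060 = 6.9972


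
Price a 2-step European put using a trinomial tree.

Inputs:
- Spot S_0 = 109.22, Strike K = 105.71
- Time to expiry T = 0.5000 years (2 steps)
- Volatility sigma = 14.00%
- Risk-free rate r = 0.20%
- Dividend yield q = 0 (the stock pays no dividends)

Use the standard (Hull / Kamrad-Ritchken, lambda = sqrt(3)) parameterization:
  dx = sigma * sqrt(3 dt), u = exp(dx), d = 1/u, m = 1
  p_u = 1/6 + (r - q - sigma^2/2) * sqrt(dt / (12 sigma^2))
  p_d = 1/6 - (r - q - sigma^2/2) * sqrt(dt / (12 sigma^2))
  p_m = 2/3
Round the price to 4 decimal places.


Answer: Price = V(0,0) = 2.6954

Derivation:
dt = T/N = 0.250000; dx = sigma*sqrt(3*dt) = 0.121244
u = exp(dx) = 1.128900; d = 1/u = 0.885818
p_u = 0.158625, p_m = 0.666667, p_d = 0.174708
Discount per step: exp(-r*dt) = 0.999500
Stock lattice S(k, j) with j the centered position index:
  k=0: S(0,+0) = 109.2200
  k=1: S(1,-1) = 96.7491; S(1,+0) = 109.2200; S(1,+1) = 123.2984
  k=2: S(2,-2) = 85.7021; S(2,-1) = 96.7491; S(2,+0) = 109.2200; S(2,+1) = 123.2984; S(2,+2) = 139.1916
Terminal payoffs V(N, j) = max(K - S_T, 0):
  V(2,-2) = 20.007921; V(2,-1) = 8.960938; V(2,+0) = 0.000000; V(2,+1) = 0.000000; V(2,+2) = 0.000000
Backward induction: V(k, j) = exp(-r*dt) * [p_u * V(k+1, j+1) + p_m * V(k+1, j) + p_d * V(k+1, j-1)]
  V(1,-1) = exp(-r*dt) * [p_u*0.000000 + p_m*8.960938 + p_d*20.007921] = 9.464775
  V(1,+0) = exp(-r*dt) * [p_u*0.000000 + p_m*0.000000 + p_d*8.960938] = 1.564768
  V(1,+1) = exp(-r*dt) * [p_u*0.000000 + p_m*0.000000 + p_d*0.000000] = 0.000000
  V(0,+0) = exp(-r*dt) * [p_u*0.000000 + p_m*1.564768 + p_d*9.464775] = 2.695406


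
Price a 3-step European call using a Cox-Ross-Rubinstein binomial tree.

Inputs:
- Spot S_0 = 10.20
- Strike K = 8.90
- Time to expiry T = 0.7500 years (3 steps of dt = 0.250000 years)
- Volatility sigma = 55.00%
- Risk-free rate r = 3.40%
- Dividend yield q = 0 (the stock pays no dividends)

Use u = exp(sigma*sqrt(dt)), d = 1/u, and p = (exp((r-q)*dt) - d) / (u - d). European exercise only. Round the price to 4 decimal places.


dt = T/N = 0.250000
u = exp(sigma*sqrt(dt)) = 1.316531; d = 1/u = 0.759572
p = (exp((r-q)*dt) - d) / (u - d) = 0.447007
Discount per step: exp(-r*dt) = 0.991536
Stock lattice S(k, i) with i counting down-moves:
  k=0: S(0,0) = 10.2000
  k=1: S(1,0) = 13.4286; S(1,1) = 7.7476
  k=2: S(2,0) = 17.6792; S(2,1) = 10.2000; S(2,2) = 5.8849
  k=3: S(3,0) = 23.2752; S(3,1) = 13.4286; S(3,2) = 7.7476; S(3,3) = 4.4700
Terminal payoffs V(N, i) = max(S_T - K, 0):
  V(3,0) = 14.375184; V(3,1) = 4.528613; V(3,2) = 0.000000; V(3,3) = 0.000000
Backward induction: V(k, i) = exp(-r*dt) * [p * V(k+1, i) + (1-p) * V(k+1, i+1)].
  V(2,0) = exp(-r*dt) * [p*14.375184 + (1-p)*4.528613] = 8.854510
  V(2,1) = exp(-r*dt) * [p*4.528613 + (1-p)*0.000000] = 2.007186
  V(2,2) = exp(-r*dt) * [p*0.000000 + (1-p)*0.000000] = 0.000000
  V(1,0) = exp(-r*dt) * [p*8.854510 + (1-p)*2.007186] = 5.025089
  V(1,1) = exp(-r*dt) * [p*2.007186 + (1-p)*0.000000] = 0.889631
  V(0,0) = exp(-r*dt) * [p*5.025089 + (1-p)*0.889631] = 2.715032

Answer: Price = V(0,0) = 2.7150


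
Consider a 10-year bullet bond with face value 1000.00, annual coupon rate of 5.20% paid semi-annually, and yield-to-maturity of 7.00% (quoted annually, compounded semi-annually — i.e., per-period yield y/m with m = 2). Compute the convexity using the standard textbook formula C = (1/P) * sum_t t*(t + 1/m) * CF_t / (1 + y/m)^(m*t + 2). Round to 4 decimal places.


Answer: Convexity = 69.2964

Derivation:
Coupon per period c = face * coupon_rate / m = 26.000000
Periods per year m = 2; per-period yield y/m = 0.035000
Number of cashflows N = 20
Cashflows (t years, CF_t, discount factor 1/(1+y/m)^(m*t), PV):
  t = 0.5000: CF_t = 26.000000, DF = 0.966184, PV = 25.120773
  t = 1.0000: CF_t = 26.000000, DF = 0.933511, PV = 24.271278
  t = 1.5000: CF_t = 26.000000, DF = 0.901943, PV = 23.450510
  t = 2.0000: CF_t = 26.000000, DF = 0.871442, PV = 22.657498
  t = 2.5000: CF_t = 26.000000, DF = 0.841973, PV = 21.891302
  t = 3.0000: CF_t = 26.000000, DF = 0.813501, PV = 21.151017
  t = 3.5000: CF_t = 26.000000, DF = 0.785991, PV = 20.435765
  t = 4.0000: CF_t = 26.000000, DF = 0.759412, PV = 19.744700
  t = 4.5000: CF_t = 26.000000, DF = 0.733731, PV = 19.077005
  t = 5.0000: CF_t = 26.000000, DF = 0.708919, PV = 18.431889
  t = 5.5000: CF_t = 26.000000, DF = 0.684946, PV = 17.808589
  t = 6.0000: CF_t = 26.000000, DF = 0.661783, PV = 17.206366
  t = 6.5000: CF_t = 26.000000, DF = 0.639404, PV = 16.624508
  t = 7.0000: CF_t = 26.000000, DF = 0.617782, PV = 16.062327
  t = 7.5000: CF_t = 26.000000, DF = 0.596891, PV = 15.519156
  t = 8.0000: CF_t = 26.000000, DF = 0.576706, PV = 14.994354
  t = 8.5000: CF_t = 26.000000, DF = 0.557204, PV = 14.487298
  t = 9.0000: CF_t = 26.000000, DF = 0.538361, PV = 13.997390
  t = 9.5000: CF_t = 26.000000, DF = 0.520156, PV = 13.524048
  t = 10.0000: CF_t = 1026.000000, DF = 0.502566, PV = 515.632597
Price P = sum_t PV_t = 872.088370
Convexity numerator sum_t t*(t + 1/m) * CF_t / (1+y/m)^(m*t + 2):
  t = 0.5000: term = 11.725255
  t = 1.0000: term = 33.986247
  t = 1.5000: term = 65.673907
  t = 2.0000: term = 105.755084
  t = 2.5000: term = 153.268237
  t = 3.0000: term = 207.319355
  t = 3.5000: term = 267.078074
  t = 4.0000: term = 331.774005
  t = 4.5000: term = 400.693243
  t = 5.0000: term = 473.175058
  t = 5.5000: term = 548.608763
  t = 6.0000: term = 626.430735
  t = 6.5000: term = 706.121602
  t = 7.0000: term = 787.203569
  t = 7.5000: term = 869.237896
  t = 8.0000: term = 951.822495
  t = 8.5000: term = 1034.589668
  t = 9.0000: term = 1117.203961
  t = 9.5000: term = 1199.360130
  t = 10.0000: term = 50541.597451
Convexity = (1/P) * sum = 60432.624736 / 872.088370 = 69.296446


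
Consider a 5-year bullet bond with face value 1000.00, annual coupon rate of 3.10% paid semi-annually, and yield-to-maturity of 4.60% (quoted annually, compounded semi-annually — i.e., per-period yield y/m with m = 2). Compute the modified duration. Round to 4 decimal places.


Coupon per period c = face * coupon_rate / m = 15.500000
Periods per year m = 2; per-period yield y/m = 0.023000
Number of cashflows N = 10
Cashflows (t years, CF_t, discount factor 1/(1+y/m)^(m*t), PV):
  t = 0.5000: CF_t = 15.500000, DF = 0.977517, PV = 15.151515
  t = 1.0000: CF_t = 15.500000, DF = 0.955540, PV = 14.810865
  t = 1.5000: CF_t = 15.500000, DF = 0.934056, PV = 14.477874
  t = 2.0000: CF_t = 15.500000, DF = 0.913056, PV = 14.152370
  t = 2.5000: CF_t = 15.500000, DF = 0.892528, PV = 13.834183
  t = 3.0000: CF_t = 15.500000, DF = 0.872461, PV = 13.523151
  t = 3.5000: CF_t = 15.500000, DF = 0.852846, PV = 13.219111
  t = 4.0000: CF_t = 15.500000, DF = 0.833671, PV = 12.921908
  t = 4.5000: CF_t = 15.500000, DF = 0.814928, PV = 12.631386
  t = 5.0000: CF_t = 1015.500000, DF = 0.796606, PV = 808.953560
Price P = sum_t PV_t = 933.675923
First compute Macaulay numerator sum_t t * PV_t:
  t * PV_t at t = 0.5000: 7.575758
  t * PV_t at t = 1.0000: 14.810865
  t * PV_t at t = 1.5000: 21.716811
  t * PV_t at t = 2.0000: 28.304739
  t * PV_t at t = 2.5000: 34.585459
  t * PV_t at t = 3.0000: 40.569453
  t * PV_t at t = 3.5000: 46.266890
  t * PV_t at t = 4.0000: 51.687630
  t * PV_t at t = 4.5000: 56.841235
  t * PV_t at t = 5.0000: 4044.767800
Macaulay duration D = 4347.126641 / 933.675923 = 4.655927
Modified duration = D / (1 + y/m) = 4.655927 / (1 + 0.023000) = 4.551248

Answer: Modified duration = 4.5512


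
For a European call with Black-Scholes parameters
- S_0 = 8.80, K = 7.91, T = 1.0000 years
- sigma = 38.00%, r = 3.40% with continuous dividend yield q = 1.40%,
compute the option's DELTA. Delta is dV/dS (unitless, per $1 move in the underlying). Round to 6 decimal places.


d1 = 0.5232208940; d2 = 0.1432208940
phi(d1) = 0.3479075188; exp(-qT) = 0.9860975443; exp(-rT) = 0.9665715046
N(d1) = 0.6995897285
Delta = exp(-qT) * N(d1) = 0.9860975443 * 0.6995897285 = 0.689864

Answer: Delta = 0.689864


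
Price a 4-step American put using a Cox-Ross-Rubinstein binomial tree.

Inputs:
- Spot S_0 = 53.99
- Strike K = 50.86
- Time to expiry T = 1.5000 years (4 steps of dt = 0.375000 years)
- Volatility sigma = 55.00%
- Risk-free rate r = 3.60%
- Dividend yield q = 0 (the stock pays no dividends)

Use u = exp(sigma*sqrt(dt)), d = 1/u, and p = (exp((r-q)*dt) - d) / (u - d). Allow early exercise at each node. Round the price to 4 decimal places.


dt = T/N = 0.375000
u = exp(sigma*sqrt(dt)) = 1.400466; d = 1/u = 0.714048
p = (exp((r-q)*dt) - d) / (u - d) = 0.436387
Discount per step: exp(-r*dt) = 0.986591
Stock lattice S(k, i) with i counting down-moves:
  k=0: S(0,0) = 53.9900
  k=1: S(1,0) = 75.6111; S(1,1) = 38.5515
  k=2: S(2,0) = 105.8908; S(2,1) = 53.9900; S(2,2) = 27.5276
  k=3: S(3,0) = 148.2965; S(3,1) = 75.6111; S(3,2) = 38.5515; S(3,3) = 19.6560
  k=4: S(4,0) = 207.6841; S(4,1) = 105.8908; S(4,2) = 53.9900; S(4,3) = 27.5276; S(4,4) = 14.0354
Terminal payoffs V(N, i) = max(K - S_T, 0):
  V(4,0) = 0.000000; V(4,1) = 0.000000; V(4,2) = 0.000000; V(4,3) = 23.332399; V(4,4) = 36.824645
Backward induction: V(k, i) = exp(-r*dt) * [p * V(k+1, i) + (1-p) * V(k+1, i+1)]; then take max(V_cont, immediate exercise) for American.
  V(3,0) = exp(-r*dt) * [p*0.000000 + (1-p)*0.000000] = 0.000000; exercise = 0.000000; V(3,0) = max -> 0.000000
  V(3,1) = exp(-r*dt) * [p*0.000000 + (1-p)*0.000000] = 0.000000; exercise = 0.000000; V(3,1) = max -> 0.000000
  V(3,2) = exp(-r*dt) * [p*0.000000 + (1-p)*23.332399] = 12.974117; exercise = 12.308539; V(3,2) = max -> 12.974117
  V(3,3) = exp(-r*dt) * [p*23.332399 + (1-p)*36.824645] = 30.521971; exercise = 31.203967; V(3,3) = max -> 31.203967
  V(2,0) = exp(-r*dt) * [p*0.000000 + (1-p)*0.000000] = 0.000000; exercise = 0.000000; V(2,0) = max -> 0.000000
  V(2,1) = exp(-r*dt) * [p*0.000000 + (1-p)*12.974117] = 7.214333; exercise = 0.000000; V(2,1) = max -> 7.214333
  V(2,2) = exp(-r*dt) * [p*12.974117 + (1-p)*31.203967] = 22.936958; exercise = 23.332399; V(2,2) = max -> 23.332399
  V(1,0) = exp(-r*dt) * [p*0.000000 + (1-p)*7.214333] = 4.011572; exercise = 0.000000; V(1,0) = max -> 4.011572
  V(1,1) = exp(-r*dt) * [p*7.214333 + (1-p)*23.332399] = 16.080139; exercise = 12.308539; V(1,1) = max -> 16.080139
  V(0,0) = exp(-r*dt) * [p*4.011572 + (1-p)*16.080139] = 10.668577; exercise = 0.000000; V(0,0) = max -> 10.668577

Answer: Price = V(0,0) = 10.6686


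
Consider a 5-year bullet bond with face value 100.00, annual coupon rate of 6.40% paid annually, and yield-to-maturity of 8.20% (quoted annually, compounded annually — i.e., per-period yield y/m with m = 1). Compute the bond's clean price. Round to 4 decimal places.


Answer: Price = 92.8508

Derivation:
Coupon per period c = face * coupon_rate / m = 6.400000
Periods per year m = 1; per-period yield y/m = 0.082000
Number of cashflows N = 5
Cashflows (t years, CF_t, discount factor 1/(1+y/m)^(m*t), PV):
  t = 1.0000: CF_t = 6.400000, DF = 0.924214, PV = 5.914972
  t = 2.0000: CF_t = 6.400000, DF = 0.854172, PV = 5.466703
  t = 3.0000: CF_t = 6.400000, DF = 0.789438, PV = 5.052405
  t = 4.0000: CF_t = 6.400000, DF = 0.729610, PV = 4.669506
  t = 5.0000: CF_t = 106.400000, DF = 0.674316, PV = 71.747261
Price P = sum_t PV_t = 92.850847


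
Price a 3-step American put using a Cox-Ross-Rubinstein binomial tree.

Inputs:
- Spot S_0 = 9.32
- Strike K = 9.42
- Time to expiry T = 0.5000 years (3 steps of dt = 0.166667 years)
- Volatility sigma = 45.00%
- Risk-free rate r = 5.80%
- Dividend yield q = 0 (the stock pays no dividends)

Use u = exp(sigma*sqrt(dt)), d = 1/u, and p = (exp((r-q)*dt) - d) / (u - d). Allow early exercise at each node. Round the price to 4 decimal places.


dt = T/N = 0.166667
u = exp(sigma*sqrt(dt)) = 1.201669; d = 1/u = 0.832176
p = (exp((r-q)*dt) - d) / (u - d) = 0.480490
Discount per step: exp(-r*dt) = 0.990380
Stock lattice S(k, i) with i counting down-moves:
  k=0: S(0,0) = 9.3200
  k=1: S(1,0) = 11.1996; S(1,1) = 7.7559
  k=2: S(2,0) = 13.4582; S(2,1) = 9.3200; S(2,2) = 6.4543
  k=3: S(3,0) = 16.1723; S(3,1) = 11.1996; S(3,2) = 7.7559; S(3,3) = 5.3711
Terminal payoffs V(N, i) = max(K - S_T, 0):
  V(3,0) = 0.000000; V(3,1) = 0.000000; V(3,2) = 1.664123; V(3,3) = 4.048928
Backward induction: V(k, i) = exp(-r*dt) * [p * V(k+1, i) + (1-p) * V(k+1, i+1)]; then take max(V_cont, immediate exercise) for American.
  V(2,0) = exp(-r*dt) * [p*0.000000 + (1-p)*0.000000] = 0.000000; exercise = 0.000000; V(2,0) = max -> 0.000000
  V(2,1) = exp(-r*dt) * [p*0.000000 + (1-p)*1.664123] = 0.856212; exercise = 0.100000; V(2,1) = max -> 0.856212
  V(2,2) = exp(-r*dt) * [p*1.664123 + (1-p)*4.048928] = 2.875127; exercise = 2.965748; V(2,2) = max -> 2.965748
  V(1,0) = exp(-r*dt) * [p*0.000000 + (1-p)*0.856212] = 0.440532; exercise = 0.000000; V(1,0) = max -> 0.440532
  V(1,1) = exp(-r*dt) * [p*0.856212 + (1-p)*2.965748] = 1.933358; exercise = 1.664123; V(1,1) = max -> 1.933358
  V(0,0) = exp(-r*dt) * [p*0.440532 + (1-p)*1.933358] = 1.204372; exercise = 0.100000; V(0,0) = max -> 1.204372

Answer: Price = V(0,0) = 1.2044


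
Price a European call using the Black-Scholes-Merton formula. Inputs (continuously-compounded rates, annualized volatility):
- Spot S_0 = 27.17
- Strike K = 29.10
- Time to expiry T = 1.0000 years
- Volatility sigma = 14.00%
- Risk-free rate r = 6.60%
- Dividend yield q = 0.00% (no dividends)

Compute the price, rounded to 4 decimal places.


d1 = (ln(S/K) + (r - q + 0.5*sigma^2) * T) / (sigma * sqrt(T)) = 0.05125178
d2 = d1 - sigma * sqrt(T) = -0.08874822
exp(-rT) = 0.93613086; exp(-qT) = 1.00000000
C = S_0 * exp(-qT) * N(d1) - K * exp(-rT) * N(d2)
N(d1) = 0.52043755; N(d2) = 0.46464101
C = 27.1700 * 1.00000000 * 0.52043755 - 29.1000 * 0.93613086 * 0.46464101 = 1.4828

Answer: Price = 1.4828


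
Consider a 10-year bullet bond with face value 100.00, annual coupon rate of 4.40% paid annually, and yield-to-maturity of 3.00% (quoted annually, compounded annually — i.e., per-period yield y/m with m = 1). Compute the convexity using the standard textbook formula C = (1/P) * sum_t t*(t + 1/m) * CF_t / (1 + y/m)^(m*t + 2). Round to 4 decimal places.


Coupon per period c = face * coupon_rate / m = 4.400000
Periods per year m = 1; per-period yield y/m = 0.030000
Number of cashflows N = 10
Cashflows (t years, CF_t, discount factor 1/(1+y/m)^(m*t), PV):
  t = 1.0000: CF_t = 4.400000, DF = 0.970874, PV = 4.271845
  t = 2.0000: CF_t = 4.400000, DF = 0.942596, PV = 4.147422
  t = 3.0000: CF_t = 4.400000, DF = 0.915142, PV = 4.026623
  t = 4.0000: CF_t = 4.400000, DF = 0.888487, PV = 3.909343
  t = 5.0000: CF_t = 4.400000, DF = 0.862609, PV = 3.795479
  t = 6.0000: CF_t = 4.400000, DF = 0.837484, PV = 3.684931
  t = 7.0000: CF_t = 4.400000, DF = 0.813092, PV = 3.577603
  t = 8.0000: CF_t = 4.400000, DF = 0.789409, PV = 3.473401
  t = 9.0000: CF_t = 4.400000, DF = 0.766417, PV = 3.372234
  t = 10.0000: CF_t = 104.400000, DF = 0.744094, PV = 77.683405
Price P = sum_t PV_t = 111.942284
Convexity numerator sum_t t*(t + 1/m) * CF_t / (1+y/m)^(m*t + 2):
  t = 1.0000: term = 8.053247
  t = 2.0000: term = 23.456058
  t = 3.0000: term = 45.545744
  t = 4.0000: term = 73.698615
  t = 5.0000: term = 107.328079
  t = 6.0000: term = 145.882827
  t = 7.0000: term = 188.845083
  t = 8.0000: term = 235.728952
  t = 9.0000: term = 286.078826
  t = 10.0000: term = 8054.646544
Convexity = (1/P) * sum = 9169.263974 / 111.942284 = 81.910639

Answer: Convexity = 81.9106


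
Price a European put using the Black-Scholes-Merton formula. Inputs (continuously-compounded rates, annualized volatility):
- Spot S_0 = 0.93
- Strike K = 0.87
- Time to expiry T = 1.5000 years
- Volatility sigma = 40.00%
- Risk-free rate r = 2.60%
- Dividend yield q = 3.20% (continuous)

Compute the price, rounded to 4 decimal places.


Answer: Price = 0.1430

Derivation:
d1 = (ln(S/K) + (r - q + 0.5*sigma^2) * T) / (sigma * sqrt(T)) = 0.36271100
d2 = d1 - sigma * sqrt(T) = -0.12718695
exp(-rT) = 0.96175071; exp(-qT) = 0.95313379
P = K * exp(-rT) * N(-d2) - S_0 * exp(-qT) * N(-d1)
N(-d1) = 0.35841039; N(-d2) = 0.55060378
P = 0.8700 * 0.96175071 * 0.55060378 - 0.9300 * 0.95313379 * 0.35841039 = 0.1430


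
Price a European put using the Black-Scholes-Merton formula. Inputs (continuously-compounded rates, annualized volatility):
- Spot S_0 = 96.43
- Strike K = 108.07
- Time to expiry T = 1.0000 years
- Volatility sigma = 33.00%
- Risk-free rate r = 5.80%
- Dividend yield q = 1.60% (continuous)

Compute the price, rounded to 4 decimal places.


Answer: Price = 16.7442

Derivation:
d1 = (ln(S/K) + (r - q + 0.5*sigma^2) * T) / (sigma * sqrt(T)) = -0.05306609
d2 = d1 - sigma * sqrt(T) = -0.38306609
exp(-rT) = 0.94364995; exp(-qT) = 0.98412732
P = K * exp(-rT) * N(-d2) - S_0 * exp(-qT) * N(-d1)
N(-d1) = 0.52116037; N(-d2) = 0.64916462
P = 108.0700 * 0.94364995 * 0.64916462 - 96.4300 * 0.98412732 * 0.52116037 = 16.7442


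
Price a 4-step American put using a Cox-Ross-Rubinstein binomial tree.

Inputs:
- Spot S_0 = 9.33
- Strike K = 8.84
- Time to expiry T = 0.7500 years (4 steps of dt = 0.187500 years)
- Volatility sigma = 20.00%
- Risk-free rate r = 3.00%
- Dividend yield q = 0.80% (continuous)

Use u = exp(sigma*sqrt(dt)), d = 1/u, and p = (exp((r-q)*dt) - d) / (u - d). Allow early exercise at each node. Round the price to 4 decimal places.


Answer: Price = V(0,0) = 0.3801

Derivation:
dt = T/N = 0.187500
u = exp(sigma*sqrt(dt)) = 1.090463; d = 1/u = 0.917042
p = (exp((r-q)*dt) - d) / (u - d) = 0.502198
Discount per step: exp(-r*dt) = 0.994391
Stock lattice S(k, i) with i counting down-moves:
  k=0: S(0,0) = 9.3300
  k=1: S(1,0) = 10.1740; S(1,1) = 8.5560
  k=2: S(2,0) = 11.0944; S(2,1) = 9.3300; S(2,2) = 7.8462
  k=3: S(3,0) = 12.0980; S(3,1) = 10.1740; S(3,2) = 8.5560; S(3,3) = 7.1953
  k=4: S(4,0) = 13.1925; S(4,1) = 11.0944; S(4,2) = 9.3300; S(4,3) = 7.8462; S(4,4) = 6.5984
Terminal payoffs V(N, i) = max(K - S_T, 0):
  V(4,0) = 0.000000; V(4,1) = 0.000000; V(4,2) = 0.000000; V(4,3) = 0.993795; V(4,4) = 2.241615
Backward induction: V(k, i) = exp(-r*dt) * [p * V(k+1, i) + (1-p) * V(k+1, i+1)]; then take max(V_cont, immediate exercise) for American.
  V(3,0) = exp(-r*dt) * [p*0.000000 + (1-p)*0.000000] = 0.000000; exercise = 0.000000; V(3,0) = max -> 0.000000
  V(3,1) = exp(-r*dt) * [p*0.000000 + (1-p)*0.000000] = 0.000000; exercise = 0.000000; V(3,1) = max -> 0.000000
  V(3,2) = exp(-r*dt) * [p*0.000000 + (1-p)*0.993795] = 0.491938; exercise = 0.284003; V(3,2) = max -> 0.491938
  V(3,3) = exp(-r*dt) * [p*0.993795 + (1-p)*2.241615] = 1.605904; exercise = 1.644705; V(3,3) = max -> 1.644705
  V(2,0) = exp(-r*dt) * [p*0.000000 + (1-p)*0.000000] = 0.000000; exercise = 0.000000; V(2,0) = max -> 0.000000
  V(2,1) = exp(-r*dt) * [p*0.000000 + (1-p)*0.491938] = 0.243514; exercise = 0.000000; V(2,1) = max -> 0.243514
  V(2,2) = exp(-r*dt) * [p*0.491938 + (1-p)*1.644705] = 1.059810; exercise = 0.993795; V(2,2) = max -> 1.059810
  V(1,0) = exp(-r*dt) * [p*0.000000 + (1-p)*0.243514] = 0.120542; exercise = 0.000000; V(1,0) = max -> 0.120542
  V(1,1) = exp(-r*dt) * [p*0.243514 + (1-p)*1.059810] = 0.646222; exercise = 0.284003; V(1,1) = max -> 0.646222
  V(0,0) = exp(-r*dt) * [p*0.120542 + (1-p)*0.646222] = 0.380083; exercise = 0.000000; V(0,0) = max -> 0.380083
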